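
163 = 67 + 96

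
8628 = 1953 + 6675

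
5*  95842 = 479210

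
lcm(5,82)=410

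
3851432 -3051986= 799446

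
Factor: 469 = 7^1*67^1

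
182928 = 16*11433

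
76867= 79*973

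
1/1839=1/1839 = 0.00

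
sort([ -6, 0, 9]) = [-6,0,  9 ] 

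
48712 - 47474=1238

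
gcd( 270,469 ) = 1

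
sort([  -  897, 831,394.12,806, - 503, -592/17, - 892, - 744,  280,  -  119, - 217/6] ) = [ - 897, - 892, - 744, - 503, - 119, - 217/6, - 592/17,280,394.12, 806,831]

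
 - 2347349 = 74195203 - 76542552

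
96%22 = 8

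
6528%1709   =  1401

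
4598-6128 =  - 1530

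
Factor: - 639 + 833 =194= 2^1*97^1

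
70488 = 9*7832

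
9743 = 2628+7115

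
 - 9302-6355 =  - 15657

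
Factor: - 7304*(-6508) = 2^5*11^1 * 83^1*1627^1 = 47534432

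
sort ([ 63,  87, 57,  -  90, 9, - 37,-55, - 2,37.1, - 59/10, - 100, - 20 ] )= [ - 100, - 90, - 55,-37, - 20, - 59/10, - 2,9,37.1, 57,63 , 87 ] 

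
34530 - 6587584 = - 6553054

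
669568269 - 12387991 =657180278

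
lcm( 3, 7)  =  21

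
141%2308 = 141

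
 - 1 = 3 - 4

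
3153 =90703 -87550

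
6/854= 3/427 = 0.01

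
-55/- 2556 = 55/2556=0.02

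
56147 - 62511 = - 6364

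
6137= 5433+704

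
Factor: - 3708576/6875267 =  - 2^5*3^2*7^(-1)*79^1*163^1*229^ ( -1)*4289^( - 1 ) 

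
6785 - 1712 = 5073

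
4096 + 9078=13174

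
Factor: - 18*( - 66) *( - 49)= -58212  =  - 2^2*3^3*7^2 * 11^1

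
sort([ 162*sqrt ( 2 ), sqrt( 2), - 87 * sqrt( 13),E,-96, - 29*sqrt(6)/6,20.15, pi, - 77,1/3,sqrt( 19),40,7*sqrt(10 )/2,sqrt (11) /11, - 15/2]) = [ - 87*sqrt( 13 ),-96, - 77,-29*sqrt( 6 )/6,-15/2,sqrt( 11) /11, 1/3 , sqrt(2 ), E, pi,sqrt( 19),7*sqrt( 10 )/2,20.15,40,162*sqrt(2 )] 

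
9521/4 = 9521/4 = 2380.25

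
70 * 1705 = 119350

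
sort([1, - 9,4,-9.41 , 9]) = [  -  9.41, - 9  ,  1,4,  9] 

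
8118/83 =8118/83 = 97.81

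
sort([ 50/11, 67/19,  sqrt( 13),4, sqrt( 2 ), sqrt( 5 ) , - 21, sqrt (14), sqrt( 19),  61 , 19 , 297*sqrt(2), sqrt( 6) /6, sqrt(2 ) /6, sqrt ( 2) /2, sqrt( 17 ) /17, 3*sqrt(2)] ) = [ - 21, sqrt( 2 )/6, sqrt( 17 ) /17, sqrt( 6)/6,  sqrt( 2 )/2 , sqrt( 2 ), sqrt( 5 ), 67/19 , sqrt(13), sqrt( 14 ), 4, 3 * sqrt( 2),sqrt(  19 ), 50/11 , 19, 61, 297 * sqrt( 2)] 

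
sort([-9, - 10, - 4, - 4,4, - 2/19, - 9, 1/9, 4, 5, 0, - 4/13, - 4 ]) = [ - 10,  -  9, - 9, - 4, - 4, - 4,-4/13, - 2/19 , 0, 1/9,  4, 4, 5]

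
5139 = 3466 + 1673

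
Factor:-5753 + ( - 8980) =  - 14733 = -  3^2 * 1637^1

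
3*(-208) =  - 624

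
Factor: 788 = 2^2*197^1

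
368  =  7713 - 7345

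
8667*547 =4740849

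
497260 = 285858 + 211402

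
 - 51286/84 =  - 25643/42 = - 610.55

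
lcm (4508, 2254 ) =4508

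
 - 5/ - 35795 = 1/7159 = 0.00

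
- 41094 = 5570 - 46664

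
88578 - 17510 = 71068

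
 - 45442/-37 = 45442/37 = 1228.16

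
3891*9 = 35019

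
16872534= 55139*306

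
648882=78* 8319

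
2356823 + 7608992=9965815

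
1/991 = 1/991 = 0.00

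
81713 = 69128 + 12585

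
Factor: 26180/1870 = 2^1*7^1 = 14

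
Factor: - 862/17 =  - 2^1*17^(-1 )*431^1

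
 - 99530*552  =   - 54940560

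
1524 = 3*508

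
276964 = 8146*34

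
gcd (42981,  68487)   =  3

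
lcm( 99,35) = 3465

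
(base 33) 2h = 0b1010011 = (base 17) 4F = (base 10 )83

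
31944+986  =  32930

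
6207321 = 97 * 63993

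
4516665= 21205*213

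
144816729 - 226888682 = -82071953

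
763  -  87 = 676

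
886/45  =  886/45 = 19.69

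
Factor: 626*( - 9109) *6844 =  - 2^3*29^1*59^1*313^1*9109^1= - 39026089496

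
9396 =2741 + 6655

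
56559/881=56559/881 = 64.20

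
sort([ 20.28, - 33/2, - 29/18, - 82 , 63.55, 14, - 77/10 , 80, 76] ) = [ - 82, - 33/2,-77/10, - 29/18,14,20.28 , 63.55,76,80] 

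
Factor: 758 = 2^1 * 379^1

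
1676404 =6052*277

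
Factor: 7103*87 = 3^1 *29^1*7103^1 = 617961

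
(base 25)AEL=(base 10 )6621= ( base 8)14735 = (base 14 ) 25AD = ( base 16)19dd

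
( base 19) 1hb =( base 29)ns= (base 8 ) 1267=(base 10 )695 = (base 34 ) KF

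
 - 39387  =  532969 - 572356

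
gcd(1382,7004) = 2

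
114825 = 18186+96639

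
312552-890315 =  - 577763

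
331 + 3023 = 3354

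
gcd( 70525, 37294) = 1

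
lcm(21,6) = 42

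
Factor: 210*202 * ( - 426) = -18070920 =-  2^3*3^2*5^1*7^1 * 71^1 * 101^1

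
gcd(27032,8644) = 4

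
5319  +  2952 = 8271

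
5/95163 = 5/95163 = 0.00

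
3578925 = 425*8421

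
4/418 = 2/209  =  0.01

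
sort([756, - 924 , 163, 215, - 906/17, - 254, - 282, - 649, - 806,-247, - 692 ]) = [ - 924,  -  806,  -  692, - 649,- 282 ,  -  254 , -247, - 906/17,163,215, 756 ] 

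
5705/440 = 12 + 85/88 = 12.97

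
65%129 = 65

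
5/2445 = 1/489 = 0.00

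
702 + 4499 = 5201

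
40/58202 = 20/29101 = 0.00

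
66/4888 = 33/2444  =  0.01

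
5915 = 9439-3524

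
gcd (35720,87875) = 95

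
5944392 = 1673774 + 4270618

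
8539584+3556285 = 12095869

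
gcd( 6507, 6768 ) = 9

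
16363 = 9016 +7347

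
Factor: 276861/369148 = 2^( - 2) * 3^1 =3/4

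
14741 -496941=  - 482200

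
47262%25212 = 22050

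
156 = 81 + 75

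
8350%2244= 1618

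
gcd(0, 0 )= 0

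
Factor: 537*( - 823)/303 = - 101^( - 1 ) * 179^1*823^1 = - 147317/101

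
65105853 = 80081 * 813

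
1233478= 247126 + 986352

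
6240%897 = 858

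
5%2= 1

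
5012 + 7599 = 12611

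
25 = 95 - 70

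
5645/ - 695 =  - 9 + 122/139 = - 8.12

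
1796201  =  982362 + 813839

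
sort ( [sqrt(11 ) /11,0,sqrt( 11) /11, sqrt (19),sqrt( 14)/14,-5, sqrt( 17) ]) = [ - 5,0,sqrt( 14) /14,sqrt( 11)/11, sqrt( 11 ) /11,sqrt( 17 ),sqrt(19)]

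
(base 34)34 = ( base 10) 106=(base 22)4I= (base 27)3p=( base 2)1101010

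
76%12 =4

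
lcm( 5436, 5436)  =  5436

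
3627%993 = 648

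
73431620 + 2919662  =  76351282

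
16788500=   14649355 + 2139145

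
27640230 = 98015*282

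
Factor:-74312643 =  -3^1*43^1 * 449^1 * 1283^1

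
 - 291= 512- 803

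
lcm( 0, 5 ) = 0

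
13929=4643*3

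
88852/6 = 44426/3  =  14808.67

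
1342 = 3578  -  2236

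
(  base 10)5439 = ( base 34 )4nx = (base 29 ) 6dg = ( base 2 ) 1010100111111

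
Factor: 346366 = 2^1*173183^1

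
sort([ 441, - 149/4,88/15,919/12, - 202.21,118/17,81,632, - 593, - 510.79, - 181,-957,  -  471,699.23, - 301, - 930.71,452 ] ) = [ - 957,  -  930.71, - 593, - 510.79, - 471,-301,  -  202.21, - 181,-149/4,88/15, 118/17,919/12,81,441, 452, 632, 699.23]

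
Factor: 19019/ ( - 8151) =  - 3^(- 1)*7^1 = - 7/3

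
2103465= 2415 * 871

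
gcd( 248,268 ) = 4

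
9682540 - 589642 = 9092898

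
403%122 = 37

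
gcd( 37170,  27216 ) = 126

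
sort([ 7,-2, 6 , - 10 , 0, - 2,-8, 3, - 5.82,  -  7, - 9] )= [ - 10, - 9 ,-8,-7,  -  5.82,-2,-2,0, 3, 6, 7]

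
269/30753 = 269/30753 = 0.01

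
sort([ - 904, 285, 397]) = [ - 904,285, 397 ]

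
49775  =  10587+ 39188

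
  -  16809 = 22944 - 39753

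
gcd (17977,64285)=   1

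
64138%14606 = 5714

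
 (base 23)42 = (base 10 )94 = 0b1011110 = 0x5E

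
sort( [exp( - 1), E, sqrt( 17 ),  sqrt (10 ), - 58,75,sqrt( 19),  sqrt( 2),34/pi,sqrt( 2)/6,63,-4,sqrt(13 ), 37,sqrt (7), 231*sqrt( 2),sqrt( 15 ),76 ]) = [-58, - 4 , sqrt( 2)/6, exp( - 1),  sqrt(2), sqrt( 7),E,sqrt( 10), sqrt( 13),sqrt( 15) , sqrt( 17), sqrt( 19 ), 34/pi,  37, 63, 75,  76 , 231*sqrt( 2)] 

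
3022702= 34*88903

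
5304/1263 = 1768/421 = 4.20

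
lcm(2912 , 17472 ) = 17472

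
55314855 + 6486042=61800897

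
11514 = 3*3838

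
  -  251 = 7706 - 7957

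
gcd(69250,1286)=2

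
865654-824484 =41170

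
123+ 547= 670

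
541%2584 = 541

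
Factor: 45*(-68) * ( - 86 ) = 263160  =  2^3*3^2*5^1*17^1*43^1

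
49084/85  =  577 + 39/85 = 577.46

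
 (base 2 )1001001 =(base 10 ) 73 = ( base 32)29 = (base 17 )45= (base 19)3G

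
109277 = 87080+22197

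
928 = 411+517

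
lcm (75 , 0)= 0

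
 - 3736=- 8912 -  - 5176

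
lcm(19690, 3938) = 19690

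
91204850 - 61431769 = 29773081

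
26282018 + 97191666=123473684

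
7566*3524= 26662584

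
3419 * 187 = 639353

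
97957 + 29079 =127036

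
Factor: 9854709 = 3^1 * 853^1*3851^1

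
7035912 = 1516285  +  5519627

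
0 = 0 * 8591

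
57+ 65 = 122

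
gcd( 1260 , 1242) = 18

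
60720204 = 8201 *7404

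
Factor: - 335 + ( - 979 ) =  - 1314 = - 2^1*3^2*73^1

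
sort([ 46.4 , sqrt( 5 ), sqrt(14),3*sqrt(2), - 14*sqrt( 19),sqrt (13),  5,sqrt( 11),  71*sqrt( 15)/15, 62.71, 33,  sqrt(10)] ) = [ - 14*sqrt( 19 ),  sqrt( 5),  sqrt( 10),sqrt( 11),sqrt( 13), sqrt( 14), 3*sqrt( 2 ),5, 71*sqrt( 15)/15,33, 46.4, 62.71]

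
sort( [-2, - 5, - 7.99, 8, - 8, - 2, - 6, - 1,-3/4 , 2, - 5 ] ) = [- 8, - 7.99, - 6, - 5,-5,-2, - 2, - 1, - 3/4, 2,8]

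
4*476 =1904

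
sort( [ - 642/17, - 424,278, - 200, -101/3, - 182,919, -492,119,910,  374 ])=[ - 492,  -  424,-200, - 182, - 642/17, - 101/3,119,278,374 , 910, 919] 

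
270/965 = 54/193 =0.28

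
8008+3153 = 11161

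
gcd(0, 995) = 995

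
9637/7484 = 9637/7484 = 1.29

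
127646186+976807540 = 1104453726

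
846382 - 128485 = 717897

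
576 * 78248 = 45070848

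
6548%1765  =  1253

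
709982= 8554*83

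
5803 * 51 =295953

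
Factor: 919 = 919^1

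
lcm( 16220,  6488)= 32440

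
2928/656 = 4 + 19/41= 4.46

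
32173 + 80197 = 112370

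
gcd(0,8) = 8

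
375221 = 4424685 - 4049464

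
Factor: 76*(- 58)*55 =  -  242440=- 2^3*5^1*11^1*19^1 * 29^1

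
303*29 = 8787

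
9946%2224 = 1050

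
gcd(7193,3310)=1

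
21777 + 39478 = 61255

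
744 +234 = 978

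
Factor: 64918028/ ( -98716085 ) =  - 2^2*5^ ( - 1 )*7^1*13^(-1)*1518709^ ( - 1 )*2318501^1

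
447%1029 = 447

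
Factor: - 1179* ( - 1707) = 3^3  *  131^1 *569^1 = 2012553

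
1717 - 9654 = -7937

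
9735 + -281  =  9454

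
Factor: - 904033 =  - 13^1 * 197^1*353^1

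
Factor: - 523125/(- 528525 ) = 775/783 = 3^( - 3 ) * 5^2*29^( - 1 )*31^1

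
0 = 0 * 465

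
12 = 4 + 8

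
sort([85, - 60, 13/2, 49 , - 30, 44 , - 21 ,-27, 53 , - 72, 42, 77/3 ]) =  [ - 72,-60, - 30, - 27, - 21, 13/2, 77/3, 42, 44  ,  49,53,85 ]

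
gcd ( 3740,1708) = 4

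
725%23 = 12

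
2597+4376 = 6973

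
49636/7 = 49636/7 = 7090.86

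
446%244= 202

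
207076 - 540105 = -333029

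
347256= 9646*36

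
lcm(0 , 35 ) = 0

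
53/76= 53/76 = 0.70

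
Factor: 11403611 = 97^1*117563^1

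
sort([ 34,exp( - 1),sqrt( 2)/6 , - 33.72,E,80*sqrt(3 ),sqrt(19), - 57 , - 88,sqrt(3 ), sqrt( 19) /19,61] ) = [ -88, - 57,-33.72,sqrt( 19 ) /19,sqrt( 2) /6, exp(  -  1),sqrt( 3),E,sqrt( 19 ),34,61,80*sqrt (3)]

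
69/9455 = 69/9455 =0.01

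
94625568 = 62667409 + 31958159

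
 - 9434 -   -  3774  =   - 5660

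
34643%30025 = 4618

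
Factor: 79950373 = 43^1*1859311^1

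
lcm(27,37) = 999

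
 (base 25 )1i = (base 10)43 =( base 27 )1g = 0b101011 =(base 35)18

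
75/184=75/184 = 0.41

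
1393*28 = 39004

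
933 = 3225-2292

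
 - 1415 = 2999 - 4414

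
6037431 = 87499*69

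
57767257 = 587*98411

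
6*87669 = 526014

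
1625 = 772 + 853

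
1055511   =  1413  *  747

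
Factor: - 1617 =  - 3^1*7^2*11^1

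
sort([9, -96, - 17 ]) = [ - 96, - 17,9]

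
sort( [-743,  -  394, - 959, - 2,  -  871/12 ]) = [  -  959 , - 743, - 394,-871/12, - 2 ]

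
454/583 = 454/583  =  0.78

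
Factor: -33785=  -  5^1*29^1*233^1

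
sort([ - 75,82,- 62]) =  [ - 75,  -  62,82 ]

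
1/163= 1/163 = 0.01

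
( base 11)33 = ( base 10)36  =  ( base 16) 24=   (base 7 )51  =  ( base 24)1C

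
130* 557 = 72410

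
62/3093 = 62/3093 = 0.02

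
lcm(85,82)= 6970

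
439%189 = 61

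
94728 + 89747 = 184475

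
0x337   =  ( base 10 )823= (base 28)11B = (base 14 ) 42b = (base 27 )13d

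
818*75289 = 61586402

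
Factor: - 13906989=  - 3^2* 67^1*23063^1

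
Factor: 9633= 3^1*13^2*19^1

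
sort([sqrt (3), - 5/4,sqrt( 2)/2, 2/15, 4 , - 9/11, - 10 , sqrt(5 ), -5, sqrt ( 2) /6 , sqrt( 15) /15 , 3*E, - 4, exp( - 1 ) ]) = [  -  10, - 5 , - 4, - 5/4, - 9/11 , 2/15,sqrt(2)/6,sqrt( 15) /15, exp( - 1 )  ,  sqrt(2) /2,sqrt( 3 ), sqrt(5),4,  3*E]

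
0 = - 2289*0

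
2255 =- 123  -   - 2378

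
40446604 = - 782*( - 51722)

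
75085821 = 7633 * 9837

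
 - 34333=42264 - 76597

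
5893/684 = 5893/684 = 8.62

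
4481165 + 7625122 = 12106287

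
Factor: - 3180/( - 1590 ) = 2 = 2^1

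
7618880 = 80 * 95236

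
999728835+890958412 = 1890687247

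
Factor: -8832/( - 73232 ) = 24/199 = 2^3 * 3^1* 199^( -1)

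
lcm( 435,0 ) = 0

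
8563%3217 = 2129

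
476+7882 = 8358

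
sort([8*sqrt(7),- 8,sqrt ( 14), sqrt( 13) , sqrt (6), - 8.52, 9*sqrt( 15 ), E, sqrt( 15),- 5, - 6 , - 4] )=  [ - 8.52, - 8, - 6, - 5, - 4, sqrt(6) , E , sqrt(13),sqrt(14 ), sqrt(15), 8 * sqrt( 7 ), 9*sqrt(15 )]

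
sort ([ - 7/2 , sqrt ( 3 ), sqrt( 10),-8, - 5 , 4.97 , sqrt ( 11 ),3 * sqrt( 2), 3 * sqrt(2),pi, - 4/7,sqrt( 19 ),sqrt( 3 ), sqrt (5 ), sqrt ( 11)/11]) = [ - 8, - 5,-7/2 , - 4/7,sqrt ( 11 ) /11,sqrt( 3), sqrt(3 )  ,  sqrt ( 5),pi,sqrt( 10),sqrt(11 ),3 *sqrt(2 ) , 3*sqrt( 2 ),sqrt ( 19),4.97 ]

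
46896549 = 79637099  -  32740550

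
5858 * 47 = 275326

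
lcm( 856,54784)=54784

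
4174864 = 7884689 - 3709825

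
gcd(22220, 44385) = 55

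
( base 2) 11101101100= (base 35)1ja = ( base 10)1900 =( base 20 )4f0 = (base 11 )1478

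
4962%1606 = 144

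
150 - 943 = - 793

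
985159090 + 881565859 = 1866724949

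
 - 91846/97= - 947 + 13/97= - 946.87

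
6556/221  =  6556/221= 29.67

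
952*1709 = 1626968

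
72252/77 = 72252/77= 938.34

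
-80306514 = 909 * ( - 88346)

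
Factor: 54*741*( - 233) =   -  2^1 * 3^4 * 13^1*19^1* 233^1 = -9323262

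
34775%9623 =5906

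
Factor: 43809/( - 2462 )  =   - 2^( - 1 )*3^1*17^1*859^1*1231^( -1)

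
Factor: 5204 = 2^2*1301^1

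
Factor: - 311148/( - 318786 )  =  774/793=2^1*3^2*13^( - 1)* 43^1*61^( - 1 ) 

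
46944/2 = 23472 =23472.00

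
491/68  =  491/68 = 7.22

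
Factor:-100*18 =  - 1800 =- 2^3*3^2*5^2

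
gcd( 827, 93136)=1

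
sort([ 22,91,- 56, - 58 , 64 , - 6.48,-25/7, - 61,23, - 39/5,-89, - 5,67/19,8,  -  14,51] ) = [ - 89,  -  61,-58,  -  56,  -  14,-39/5 , - 6.48 ,  -  5, - 25/7,  67/19,8,22,23, 51, 64,  91 ] 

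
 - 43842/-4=10960 + 1/2 =10960.50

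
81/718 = 81/718  =  0.11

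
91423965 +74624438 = 166048403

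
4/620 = 1/155 =0.01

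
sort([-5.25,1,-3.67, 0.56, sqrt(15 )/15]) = [ - 5.25, - 3.67,  sqrt( 15)/15, 0.56,1]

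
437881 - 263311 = 174570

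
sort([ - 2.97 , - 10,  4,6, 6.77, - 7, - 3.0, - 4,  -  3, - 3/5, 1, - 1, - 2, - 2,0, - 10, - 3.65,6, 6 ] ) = [  -  10,  -  10,-7, - 4, - 3.65,- 3.0, - 3, - 2.97 , - 2, - 2,  -  1, - 3/5, 0, 1, 4,6, 6, 6, 6.77 ]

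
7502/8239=682/749 = 0.91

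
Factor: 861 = 3^1 * 7^1*41^1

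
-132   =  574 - 706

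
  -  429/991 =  - 1 + 562/991 = -0.43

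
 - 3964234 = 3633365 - 7597599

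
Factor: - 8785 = - 5^1*7^1*251^1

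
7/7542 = 7/7542 = 0.00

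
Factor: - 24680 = -2^3 *5^1*617^1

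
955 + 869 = 1824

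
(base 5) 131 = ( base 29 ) 1c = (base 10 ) 41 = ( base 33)18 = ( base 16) 29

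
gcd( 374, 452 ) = 2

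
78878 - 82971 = -4093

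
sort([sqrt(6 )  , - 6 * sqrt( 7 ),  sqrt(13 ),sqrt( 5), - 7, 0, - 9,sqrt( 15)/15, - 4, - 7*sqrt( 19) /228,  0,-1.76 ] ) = [ - 6*sqrt( 7 ), - 9, - 7, - 4, - 1.76, - 7*sqrt(19)/228, 0, 0, sqrt( 15 )/15,sqrt( 5),sqrt( 6), sqrt(13 )]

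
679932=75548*9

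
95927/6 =15987  +  5/6 = 15987.83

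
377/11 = 34 + 3/11 = 34.27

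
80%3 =2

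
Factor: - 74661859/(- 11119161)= 3^( - 1 )*19^( - 2)*167^1 * 647^1*691^1*10267^( - 1)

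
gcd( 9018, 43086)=1002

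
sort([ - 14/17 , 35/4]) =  [ - 14/17,35/4]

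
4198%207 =58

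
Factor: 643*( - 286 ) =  - 2^1*11^1*13^1*643^1 =- 183898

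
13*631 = 8203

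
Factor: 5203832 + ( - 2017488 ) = 2^3*7^1*17^1*3347^1=3186344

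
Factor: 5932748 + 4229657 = 5^1*11^1*43^1*4297^1 = 10162405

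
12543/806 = 15+453/806=15.56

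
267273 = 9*29697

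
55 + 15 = 70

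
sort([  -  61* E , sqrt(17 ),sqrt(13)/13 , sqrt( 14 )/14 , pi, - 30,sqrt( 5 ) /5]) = [-61* E, - 30,  sqrt( 14) /14, sqrt( 13)/13, sqrt( 5 ) /5,pi, sqrt( 17)] 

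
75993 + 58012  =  134005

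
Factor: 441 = 3^2*7^2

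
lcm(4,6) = 12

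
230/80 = 23/8 =2.88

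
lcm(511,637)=46501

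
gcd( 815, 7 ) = 1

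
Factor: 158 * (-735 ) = -116130 = -  2^1*3^1 * 5^1*7^2*79^1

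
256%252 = 4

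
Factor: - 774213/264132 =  - 809/276=-2^ ( - 2)*3^( - 1 )*23^ ( - 1)*809^1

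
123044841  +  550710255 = 673755096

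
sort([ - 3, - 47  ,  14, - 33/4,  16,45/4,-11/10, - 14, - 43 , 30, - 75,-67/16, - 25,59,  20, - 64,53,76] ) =[ - 75, - 64, -47,  -  43, - 25, - 14, - 33/4 ,-67/16,  -  3, - 11/10,45/4,  14,16, 20, 30, 53,59, 76 ]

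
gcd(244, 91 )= 1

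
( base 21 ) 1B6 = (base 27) P3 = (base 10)678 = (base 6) 3050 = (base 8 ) 1246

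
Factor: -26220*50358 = - 1320386760 = - 2^3*3^2 *5^1*7^1 *11^1*19^1 * 23^1*109^1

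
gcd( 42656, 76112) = 16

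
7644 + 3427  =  11071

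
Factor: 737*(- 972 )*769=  - 550883916 = -2^2*3^5*11^1*67^1*769^1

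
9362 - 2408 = 6954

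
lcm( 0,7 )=0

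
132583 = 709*187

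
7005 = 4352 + 2653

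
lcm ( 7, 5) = 35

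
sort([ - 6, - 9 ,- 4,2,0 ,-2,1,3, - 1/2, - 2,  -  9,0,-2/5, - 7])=[ - 9, - 9 ,-7, - 6, - 4, -2, - 2 , - 1/2, - 2/5,0, 0,1,2,3]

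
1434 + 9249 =10683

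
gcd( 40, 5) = 5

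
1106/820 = 1+143/410 = 1.35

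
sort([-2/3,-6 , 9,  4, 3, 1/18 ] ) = [ -6,-2/3, 1/18,3, 4,  9 ] 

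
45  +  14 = 59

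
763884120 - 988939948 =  - 225055828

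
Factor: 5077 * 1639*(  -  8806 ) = -2^1*7^1*11^1 * 17^1*37^1*149^1*5077^1 = - 73276513618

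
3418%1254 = 910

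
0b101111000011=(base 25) 4kb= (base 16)BC3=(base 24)55b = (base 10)3011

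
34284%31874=2410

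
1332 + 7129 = 8461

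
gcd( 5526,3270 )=6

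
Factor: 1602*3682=2^2*3^2*7^1 * 89^1*263^1 =5898564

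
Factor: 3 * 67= 3^1*67^1 = 201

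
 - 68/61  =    -  2  +  54/61=-  1.11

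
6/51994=3/25997 = 0.00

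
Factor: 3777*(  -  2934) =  - 11081718 = -2^1*3^3*163^1*1259^1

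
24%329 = 24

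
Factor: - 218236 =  - 2^2*54559^1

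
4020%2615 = 1405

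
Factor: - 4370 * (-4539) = 19835430 = 2^1*3^1*5^1*17^1*19^1*23^1*89^1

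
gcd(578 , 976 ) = 2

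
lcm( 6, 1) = 6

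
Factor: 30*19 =2^1*3^1*5^1*19^1 = 570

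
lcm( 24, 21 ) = 168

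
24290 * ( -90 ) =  - 2186100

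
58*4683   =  271614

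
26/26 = 1 = 1.00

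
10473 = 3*3491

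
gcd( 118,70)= 2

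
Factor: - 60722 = - 2^1 * 97^1*313^1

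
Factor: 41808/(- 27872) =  - 2^( - 1 ) * 3^1 = - 3/2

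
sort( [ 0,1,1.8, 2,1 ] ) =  [ 0, 1,1, 1.8, 2] 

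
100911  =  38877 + 62034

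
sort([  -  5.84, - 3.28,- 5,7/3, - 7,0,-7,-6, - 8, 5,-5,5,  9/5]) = [ - 8, - 7, - 7, - 6,-5.84,-5,-5, - 3.28,0,9/5, 7/3 , 5,  5]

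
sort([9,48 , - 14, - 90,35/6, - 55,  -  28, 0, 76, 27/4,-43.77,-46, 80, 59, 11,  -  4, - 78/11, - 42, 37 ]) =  [-90,-55, - 46, - 43.77 , - 42,-28 ,- 14,  -  78/11, - 4, 0, 35/6,  27/4, 9, 11, 37,48, 59, 76, 80]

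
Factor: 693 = 3^2*7^1 * 11^1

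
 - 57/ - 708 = 19/236 = 0.08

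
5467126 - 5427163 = 39963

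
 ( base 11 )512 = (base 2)1001101010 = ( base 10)618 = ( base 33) IO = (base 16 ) 26a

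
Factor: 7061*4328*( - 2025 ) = - 2^3*3^4*5^2*23^1*307^1 *541^1 = -61884016200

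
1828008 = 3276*558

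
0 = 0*734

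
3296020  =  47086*70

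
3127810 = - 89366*( - 35)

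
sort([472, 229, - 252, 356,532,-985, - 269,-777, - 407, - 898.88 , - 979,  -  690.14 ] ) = [ - 985,-979, - 898.88, - 777, - 690.14, - 407,-269,-252, 229,356,472, 532]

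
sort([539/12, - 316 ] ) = [-316,539/12]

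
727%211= 94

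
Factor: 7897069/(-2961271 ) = - 233^1*33893^1*2961271^ (  -  1 )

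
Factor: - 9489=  - 3^1*3163^1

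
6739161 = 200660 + 6538501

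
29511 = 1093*27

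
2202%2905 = 2202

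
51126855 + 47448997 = 98575852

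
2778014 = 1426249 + 1351765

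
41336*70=2893520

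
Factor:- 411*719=  -  3^1* 137^1*719^1 = - 295509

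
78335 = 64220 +14115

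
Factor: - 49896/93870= - 2^2*3^2*5^( - 1)* 11^1*149^( - 1)=-  396/745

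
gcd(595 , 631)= 1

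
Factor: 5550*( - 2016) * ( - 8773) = 2^6*3^3*5^2 * 7^1*31^1*37^1*283^1 = 98159342400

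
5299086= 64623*82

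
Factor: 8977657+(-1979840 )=6997817 = 6997817^1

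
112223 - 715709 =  - 603486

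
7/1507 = 7/1507 = 0.00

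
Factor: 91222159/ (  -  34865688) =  - 2^( - 3 )*3^( - 1)*7^1*11^( - 1)*13^( - 1)*47^1*179^1*1549^1*10159^ ( - 1 )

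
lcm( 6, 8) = 24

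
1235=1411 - 176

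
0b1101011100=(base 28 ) 12K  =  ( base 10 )860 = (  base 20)230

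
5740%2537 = 666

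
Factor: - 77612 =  - 2^2*19403^1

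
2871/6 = 957/2 = 478.50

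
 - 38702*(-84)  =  3250968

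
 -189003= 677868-866871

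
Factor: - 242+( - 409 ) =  - 3^1 *7^1*31^1 = - 651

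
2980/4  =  745 = 745.00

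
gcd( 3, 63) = 3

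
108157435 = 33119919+75037516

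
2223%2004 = 219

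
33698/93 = 362+32/93 = 362.34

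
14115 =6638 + 7477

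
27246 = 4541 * 6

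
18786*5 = 93930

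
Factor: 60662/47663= 14/11 = 2^1 * 7^1*11^( - 1)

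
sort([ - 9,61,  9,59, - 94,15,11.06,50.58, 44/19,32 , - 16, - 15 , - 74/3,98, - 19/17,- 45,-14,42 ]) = [ - 94, - 45,- 74/3, - 16, - 15,-14,- 9, - 19/17,44/19, 9, 11.06, 15, 32, 42,50.58,59,61,  98]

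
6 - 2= 4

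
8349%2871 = 2607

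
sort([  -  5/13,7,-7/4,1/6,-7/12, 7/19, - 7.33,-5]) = [-7.33, - 5, - 7/4, - 7/12, - 5/13,1/6, 7/19, 7 ]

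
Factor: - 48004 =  - 2^2*11^1 * 1091^1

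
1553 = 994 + 559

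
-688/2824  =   -1+267/353 = -  0.24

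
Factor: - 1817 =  - 23^1 * 79^1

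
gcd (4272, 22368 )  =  48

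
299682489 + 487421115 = 787103604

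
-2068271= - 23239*89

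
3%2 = 1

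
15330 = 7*2190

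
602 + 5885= 6487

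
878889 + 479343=1358232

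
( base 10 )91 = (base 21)47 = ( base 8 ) 133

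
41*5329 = 218489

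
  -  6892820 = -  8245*836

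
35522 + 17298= 52820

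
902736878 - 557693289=345043589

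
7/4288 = 7/4288  =  0.00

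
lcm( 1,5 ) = 5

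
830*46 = 38180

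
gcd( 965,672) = 1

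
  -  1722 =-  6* 287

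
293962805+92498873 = 386461678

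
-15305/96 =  - 160 + 55/96 = - 159.43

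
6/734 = 3/367 = 0.01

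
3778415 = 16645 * 227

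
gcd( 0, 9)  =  9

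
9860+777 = 10637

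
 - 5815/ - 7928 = 5815/7928= 0.73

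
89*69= 6141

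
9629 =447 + 9182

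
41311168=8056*5128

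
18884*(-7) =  - 132188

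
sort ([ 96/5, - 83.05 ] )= [- 83.05,96/5]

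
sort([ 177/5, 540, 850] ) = [ 177/5, 540, 850 ] 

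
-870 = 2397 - 3267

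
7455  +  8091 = 15546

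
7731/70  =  7731/70 = 110.44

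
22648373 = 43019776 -20371403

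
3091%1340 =411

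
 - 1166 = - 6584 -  - 5418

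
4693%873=328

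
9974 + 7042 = 17016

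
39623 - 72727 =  - 33104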